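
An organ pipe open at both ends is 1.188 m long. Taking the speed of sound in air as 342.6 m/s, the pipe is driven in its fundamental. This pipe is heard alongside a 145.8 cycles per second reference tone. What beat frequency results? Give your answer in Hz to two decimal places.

1.61 Hz

Open pipe: f_n = n·v/(2L) = 1·342.6/(2·1.188) = 144.1919 Hz.
f_beat = |144.1919 − 145.8| = 1.61 Hz.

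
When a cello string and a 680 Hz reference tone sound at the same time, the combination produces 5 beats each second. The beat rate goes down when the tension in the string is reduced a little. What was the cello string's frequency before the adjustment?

685 Hz

|f − 680| = 5, so the cello string was at either 675 Hz or 685 Hz.
Lower tension means lower frequency; the adjustment lowers the cello string's frequency.
The beat rate fell, so the adjustment moved the cello string toward 680 Hz — it must have started above the reference.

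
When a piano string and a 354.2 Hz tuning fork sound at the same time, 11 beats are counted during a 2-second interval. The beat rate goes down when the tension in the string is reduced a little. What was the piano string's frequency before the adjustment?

359.7 Hz

Beat frequency = 11/2 = 5.5 Hz.
|f − 354.2| = 5.5, so the piano string was at either 348.7 Hz or 359.7 Hz.
Lower tension means lower frequency; the adjustment lowers the piano string's frequency.
The beat rate fell, so the adjustment moved the piano string toward 354.2 Hz — it must have started above the reference.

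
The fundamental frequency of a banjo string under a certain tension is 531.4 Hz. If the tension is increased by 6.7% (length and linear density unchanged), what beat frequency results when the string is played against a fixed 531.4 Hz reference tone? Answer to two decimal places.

17.51 Hz

For a string, f ∝ √T, so the new frequency is 531.4·√1.067 = 548.9133 Hz.
f_beat = |548.9133 − 531.4| = 17.51 Hz.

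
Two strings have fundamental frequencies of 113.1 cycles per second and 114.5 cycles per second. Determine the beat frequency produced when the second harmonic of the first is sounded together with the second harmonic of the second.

2.8 Hz

Second harmonic of the first: 2·113.1 = 226.2 Hz.
Second harmonic of the second: 2·114.5 = 229.0 Hz.
f_beat = |226.2 − 229.0| = 2.8 Hz.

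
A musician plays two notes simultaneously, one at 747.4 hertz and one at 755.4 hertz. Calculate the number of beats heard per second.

8 Hz

Beats arise from superposition of two nearby frequencies; the beat rate is |f₁ − f₂|.
|747.4 − 755.4| = 8 Hz.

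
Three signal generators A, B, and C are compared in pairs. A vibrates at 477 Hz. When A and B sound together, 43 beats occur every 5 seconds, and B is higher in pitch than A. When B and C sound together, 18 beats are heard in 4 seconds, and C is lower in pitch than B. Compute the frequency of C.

A–B: Beat frequency = 43/5 = 8.6 Hz.
B is above A, so f_B = 477 + 8.6 = 485.6 Hz.
B–C: Beat frequency = 18/4 = 4.5 Hz.
C is below B, so f_C = 485.6 − 4.5 = 481.1 Hz.

481.1 Hz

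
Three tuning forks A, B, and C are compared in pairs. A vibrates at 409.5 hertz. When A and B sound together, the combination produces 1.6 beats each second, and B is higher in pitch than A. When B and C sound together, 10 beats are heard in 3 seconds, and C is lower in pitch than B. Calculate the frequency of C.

407.7667 Hz

B is above A, so f_B = 409.5 + 1.6 = 411.1 Hz.
B–C: Beat frequency = 10/3 = 3.3333 Hz.
C is below B, so f_C = 411.1 − 3.3333 = 407.7667 Hz.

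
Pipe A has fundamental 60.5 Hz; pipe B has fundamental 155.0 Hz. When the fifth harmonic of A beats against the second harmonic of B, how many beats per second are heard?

7.5 Hz

Fifth harmonic of the first: 5·60.5 = 302.5 Hz.
Second harmonic of the second: 2·155.0 = 310.0 Hz.
f_beat = |302.5 − 310.0| = 7.5 Hz.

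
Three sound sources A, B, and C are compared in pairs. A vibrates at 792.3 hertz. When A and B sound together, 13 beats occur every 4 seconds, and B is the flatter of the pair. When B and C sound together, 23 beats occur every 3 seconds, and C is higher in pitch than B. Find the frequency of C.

A–B: Beat frequency = 13/4 = 3.25 Hz.
B is below A, so f_B = 792.3 − 3.25 = 789.05 Hz.
B–C: Beat frequency = 23/3 = 7.6667 Hz.
C is above B, so f_C = 789.05 + 7.6667 = 796.7167 Hz.

796.7167 Hz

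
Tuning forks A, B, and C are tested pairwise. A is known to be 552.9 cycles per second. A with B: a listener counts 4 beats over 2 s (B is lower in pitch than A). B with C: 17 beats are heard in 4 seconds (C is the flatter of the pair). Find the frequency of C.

546.65 Hz

A–B: Beat frequency = 4/2 = 2 Hz.
B is below A, so f_B = 552.9 − 2 = 550.9 Hz.
B–C: Beat frequency = 17/4 = 4.25 Hz.
C is below B, so f_C = 550.9 − 4.25 = 546.65 Hz.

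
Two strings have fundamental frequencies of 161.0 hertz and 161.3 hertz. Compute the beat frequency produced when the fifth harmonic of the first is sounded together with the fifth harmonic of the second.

Fifth harmonic of the first: 5·161.0 = 805.0 Hz.
Fifth harmonic of the second: 5·161.3 = 806.5 Hz.
f_beat = |805.0 − 806.5| = 1.5 Hz.

1.5 Hz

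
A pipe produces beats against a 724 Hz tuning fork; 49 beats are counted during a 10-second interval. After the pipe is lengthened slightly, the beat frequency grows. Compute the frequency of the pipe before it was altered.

Beat frequency = 49/10 = 4.9 Hz.
|f − 724| = 4.9, so the pipe was at either 719.1 Hz or 728.9 Hz.
A longer pipe has a lower fundamental; the adjustment lowers the pipe's frequency.
The beat rate rose, so the adjustment moved the pipe further from 724 Hz — it was already below the reference.

719.1 Hz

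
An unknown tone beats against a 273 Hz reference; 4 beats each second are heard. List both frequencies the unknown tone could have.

|f − 273| = 4, so f = 273 ± 4.

269 Hz or 277 Hz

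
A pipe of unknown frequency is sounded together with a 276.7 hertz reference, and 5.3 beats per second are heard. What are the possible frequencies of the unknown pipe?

|f − 276.7| = 5.3, so f = 276.7 ± 5.3.

271.4 Hz or 282 Hz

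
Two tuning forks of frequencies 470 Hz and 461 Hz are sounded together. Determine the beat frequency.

9 Hz

Beats arise from superposition of two nearby frequencies; the beat rate is |f₁ − f₂|.
|470 − 461| = 9 Hz.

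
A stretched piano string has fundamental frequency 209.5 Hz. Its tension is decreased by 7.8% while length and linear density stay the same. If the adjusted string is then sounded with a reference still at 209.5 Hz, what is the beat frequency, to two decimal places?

For a string, f ∝ √T, so the new frequency is 209.5·√0.922 = 201.1636 Hz.
f_beat = |201.1636 − 209.5| = 8.34 Hz.

8.34 Hz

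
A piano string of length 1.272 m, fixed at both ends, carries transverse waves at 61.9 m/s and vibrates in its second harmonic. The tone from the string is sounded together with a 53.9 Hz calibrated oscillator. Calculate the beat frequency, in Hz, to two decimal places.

5.24 Hz

For a string fixed at both ends, f_n = n·v/(2L) = 2·61.9/(2·1.272) = 48.6635 Hz.
f_beat = |48.6635 − 53.9| = 5.24 Hz.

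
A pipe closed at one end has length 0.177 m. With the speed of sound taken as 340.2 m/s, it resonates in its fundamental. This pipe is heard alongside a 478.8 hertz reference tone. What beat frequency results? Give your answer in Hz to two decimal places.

Closed pipe (odd harmonics): f_n = n·v/(4L) = 1·340.2/(4·0.177) = 480.5085 Hz.
f_beat = |480.5085 − 478.8| = 1.71 Hz.

1.71 Hz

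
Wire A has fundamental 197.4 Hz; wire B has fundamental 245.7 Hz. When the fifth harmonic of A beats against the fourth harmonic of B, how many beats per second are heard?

4.2 Hz

Fifth harmonic of the first: 5·197.4 = 987.0 Hz.
Fourth harmonic of the second: 4·245.7 = 982.8 Hz.
f_beat = |987.0 − 982.8| = 4.2 Hz.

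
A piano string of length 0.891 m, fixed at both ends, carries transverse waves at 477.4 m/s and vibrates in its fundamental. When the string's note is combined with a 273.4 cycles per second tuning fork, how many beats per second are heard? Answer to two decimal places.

5.50 Hz

For a string fixed at both ends, f_n = n·v/(2L) = 1·477.4/(2·0.891) = 267.9012 Hz.
f_beat = |267.9012 − 273.4| = 5.50 Hz.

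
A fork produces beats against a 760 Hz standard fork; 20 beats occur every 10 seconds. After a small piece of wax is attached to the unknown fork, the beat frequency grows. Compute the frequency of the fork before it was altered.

758 Hz

Beat frequency = 20/10 = 2 Hz.
|f − 760| = 2, so the fork was at either 758 Hz or 762 Hz.
Loading a fork with wax lowers its frequency; the adjustment lowers the fork's frequency.
The beat rate rose, so the adjustment moved the fork further from 760 Hz — it was already below the reference.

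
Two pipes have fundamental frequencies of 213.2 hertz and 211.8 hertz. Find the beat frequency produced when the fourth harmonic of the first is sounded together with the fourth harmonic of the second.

Fourth harmonic of the first: 4·213.2 = 852.8 Hz.
Fourth harmonic of the second: 4·211.8 = 847.2 Hz.
f_beat = |852.8 − 847.2| = 5.6 Hz.

5.6 Hz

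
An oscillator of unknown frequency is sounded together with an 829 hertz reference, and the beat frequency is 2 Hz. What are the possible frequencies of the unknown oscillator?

|f − 829| = 2, so f = 829 ± 2.

827 Hz or 831 Hz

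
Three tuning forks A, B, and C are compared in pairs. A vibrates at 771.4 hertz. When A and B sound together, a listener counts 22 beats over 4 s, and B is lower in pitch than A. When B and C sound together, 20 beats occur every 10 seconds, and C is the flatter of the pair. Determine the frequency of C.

763.9 Hz

A–B: Beat frequency = 22/4 = 5.5 Hz.
B is below A, so f_B = 771.4 − 5.5 = 765.9 Hz.
B–C: Beat frequency = 20/10 = 2 Hz.
C is below B, so f_C = 765.9 − 2 = 763.9 Hz.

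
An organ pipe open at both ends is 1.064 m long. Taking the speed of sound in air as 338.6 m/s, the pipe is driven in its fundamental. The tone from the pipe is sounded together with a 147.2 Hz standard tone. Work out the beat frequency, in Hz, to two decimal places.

Open pipe: f_n = n·v/(2L) = 1·338.6/(2·1.064) = 159.1165 Hz.
f_beat = |159.1165 − 147.2| = 11.92 Hz.

11.92 Hz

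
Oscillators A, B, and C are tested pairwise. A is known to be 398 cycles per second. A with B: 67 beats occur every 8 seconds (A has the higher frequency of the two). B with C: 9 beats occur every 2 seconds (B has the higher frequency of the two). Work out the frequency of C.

A–B: Beat frequency = 67/8 = 8.375 Hz.
B is below A, so f_B = 398 − 8.375 = 389.625 Hz.
B–C: Beat frequency = 9/2 = 4.5 Hz.
C is below B, so f_C = 389.625 − 4.5 = 385.125 Hz.

385.125 Hz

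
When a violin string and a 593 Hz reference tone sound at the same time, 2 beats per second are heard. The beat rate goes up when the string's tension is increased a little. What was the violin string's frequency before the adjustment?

|f − 593| = 2, so the violin string was at either 591 Hz or 595 Hz.
Higher tension means higher frequency; the adjustment raises the violin string's frequency.
The beat rate rose, so the adjustment moved the violin string further from 593 Hz — it was already above the reference.

595 Hz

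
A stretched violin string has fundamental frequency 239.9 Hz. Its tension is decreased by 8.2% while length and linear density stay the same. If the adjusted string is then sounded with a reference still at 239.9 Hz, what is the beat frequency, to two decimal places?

10.05 Hz

For a string, f ∝ √T, so the new frequency is 239.9·√0.918 = 229.8537 Hz.
f_beat = |229.8537 − 239.9| = 10.05 Hz.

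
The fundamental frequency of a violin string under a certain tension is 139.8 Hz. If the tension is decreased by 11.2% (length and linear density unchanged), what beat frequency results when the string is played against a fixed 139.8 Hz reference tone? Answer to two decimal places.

8.06 Hz

For a string, f ∝ √T, so the new frequency is 139.8·√0.888 = 131.7388 Hz.
f_beat = |131.7388 − 139.8| = 8.06 Hz.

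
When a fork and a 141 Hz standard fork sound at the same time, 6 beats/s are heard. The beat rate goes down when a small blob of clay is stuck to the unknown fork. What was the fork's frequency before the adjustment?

|f − 141| = 6, so the fork was at either 135 Hz or 147 Hz.
Adding mass to a fork lowers its frequency; the adjustment lowers the fork's frequency.
The beat rate fell, so the adjustment moved the fork toward 141 Hz — it must have started above the reference.

147 Hz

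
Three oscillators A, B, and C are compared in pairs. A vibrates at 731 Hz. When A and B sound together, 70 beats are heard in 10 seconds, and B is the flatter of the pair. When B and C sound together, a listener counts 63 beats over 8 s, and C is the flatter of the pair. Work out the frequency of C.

716.125 Hz

A–B: Beat frequency = 70/10 = 7 Hz.
B is below A, so f_B = 731 − 7 = 724 Hz.
B–C: Beat frequency = 63/8 = 7.875 Hz.
C is below B, so f_C = 724 − 7.875 = 716.125 Hz.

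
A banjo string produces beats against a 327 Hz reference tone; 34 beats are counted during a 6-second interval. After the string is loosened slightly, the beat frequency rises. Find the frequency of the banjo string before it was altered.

321.3333 Hz

Beat frequency = 34/6 = 5.6667 Hz.
|f − 327| = 5.6667, so the banjo string was at either 321.3333 Hz or 332.6667 Hz.
Reducing tension lowers a string's frequency; the adjustment lowers the banjo string's frequency.
The beat rate rose, so the adjustment moved the banjo string further from 327 Hz — it was already below the reference.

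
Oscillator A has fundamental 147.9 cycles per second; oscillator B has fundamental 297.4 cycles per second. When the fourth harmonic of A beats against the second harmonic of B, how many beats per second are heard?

3.2 Hz

Fourth harmonic of the first: 4·147.9 = 591.6 Hz.
Second harmonic of the second: 2·297.4 = 594.8 Hz.
f_beat = |591.6 − 594.8| = 3.2 Hz.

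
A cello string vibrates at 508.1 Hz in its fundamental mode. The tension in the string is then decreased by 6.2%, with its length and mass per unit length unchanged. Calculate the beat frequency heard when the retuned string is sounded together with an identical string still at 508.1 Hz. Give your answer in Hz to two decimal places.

For a string, f ∝ √T, so the new frequency is 508.1·√0.938 = 492.0969 Hz.
f_beat = |492.0969 − 508.1| = 16.00 Hz.

16.00 Hz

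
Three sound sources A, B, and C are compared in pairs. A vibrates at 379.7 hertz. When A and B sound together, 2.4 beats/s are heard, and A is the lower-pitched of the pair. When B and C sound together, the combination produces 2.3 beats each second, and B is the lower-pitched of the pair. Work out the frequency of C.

B is above A, so f_B = 379.7 + 2.4 = 382.1 Hz.
C is above B, so f_C = 382.1 + 2.3 = 384.4 Hz.

384.4 Hz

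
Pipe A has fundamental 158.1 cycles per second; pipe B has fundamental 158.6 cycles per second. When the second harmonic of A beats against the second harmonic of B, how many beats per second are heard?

1.0 Hz

Second harmonic of the first: 2·158.1 = 316.2 Hz.
Second harmonic of the second: 2·158.6 = 317.2 Hz.
f_beat = |316.2 − 317.2| = 1.0 Hz.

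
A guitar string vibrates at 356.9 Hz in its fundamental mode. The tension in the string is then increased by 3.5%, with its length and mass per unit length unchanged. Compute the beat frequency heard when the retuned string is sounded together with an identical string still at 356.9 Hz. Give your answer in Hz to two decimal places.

6.19 Hz

For a string, f ∝ √T, so the new frequency is 356.9·√1.035 = 363.0920 Hz.
f_beat = |363.0920 − 356.9| = 6.19 Hz.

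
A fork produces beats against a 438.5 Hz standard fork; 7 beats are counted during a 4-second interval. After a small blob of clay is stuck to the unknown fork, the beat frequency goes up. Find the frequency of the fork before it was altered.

Beat frequency = 7/4 = 1.75 Hz.
|f − 438.5| = 1.75, so the fork was at either 436.75 Hz or 440.25 Hz.
Adding mass to a fork lowers its frequency; the adjustment lowers the fork's frequency.
The beat rate rose, so the adjustment moved the fork further from 438.5 Hz — it was already below the reference.

436.75 Hz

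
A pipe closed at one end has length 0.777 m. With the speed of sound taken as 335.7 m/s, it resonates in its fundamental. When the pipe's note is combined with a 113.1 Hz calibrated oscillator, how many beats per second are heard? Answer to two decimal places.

Closed pipe (odd harmonics): f_n = n·v/(4L) = 1·335.7/(4·0.777) = 108.0116 Hz.
f_beat = |108.0116 − 113.1| = 5.09 Hz.

5.09 Hz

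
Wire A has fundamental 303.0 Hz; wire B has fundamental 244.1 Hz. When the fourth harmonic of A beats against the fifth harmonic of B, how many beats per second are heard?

8.5 Hz

Fourth harmonic of the first: 4·303.0 = 1212.0 Hz.
Fifth harmonic of the second: 5·244.1 = 1220.5 Hz.
f_beat = |1212.0 − 1220.5| = 8.5 Hz.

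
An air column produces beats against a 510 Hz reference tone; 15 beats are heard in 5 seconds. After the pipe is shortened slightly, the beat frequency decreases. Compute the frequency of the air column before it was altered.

Beat frequency = 15/5 = 3 Hz.
|f − 510| = 3, so the air column was at either 507 Hz or 513 Hz.
A shorter pipe has a higher fundamental; the adjustment raises the air column's frequency.
The beat rate fell, so the adjustment moved the air column toward 510 Hz — it must have started below the reference.

507 Hz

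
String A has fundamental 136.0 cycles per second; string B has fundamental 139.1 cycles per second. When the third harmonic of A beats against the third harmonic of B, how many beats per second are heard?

Third harmonic of the first: 3·136.0 = 408.0 Hz.
Third harmonic of the second: 3·139.1 = 417.3 Hz.
f_beat = |408.0 − 417.3| = 9.3 Hz.

9.3 Hz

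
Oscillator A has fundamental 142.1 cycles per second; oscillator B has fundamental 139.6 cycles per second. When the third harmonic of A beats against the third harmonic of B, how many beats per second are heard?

Third harmonic of the first: 3·142.1 = 426.3 Hz.
Third harmonic of the second: 3·139.6 = 418.8 Hz.
f_beat = |426.3 − 418.8| = 7.5 Hz.

7.5 Hz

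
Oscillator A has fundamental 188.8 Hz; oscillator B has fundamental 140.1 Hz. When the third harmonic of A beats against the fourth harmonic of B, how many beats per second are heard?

Third harmonic of the first: 3·188.8 = 566.4 Hz.
Fourth harmonic of the second: 4·140.1 = 560.4 Hz.
f_beat = |566.4 − 560.4| = 6.0 Hz.

6.0 Hz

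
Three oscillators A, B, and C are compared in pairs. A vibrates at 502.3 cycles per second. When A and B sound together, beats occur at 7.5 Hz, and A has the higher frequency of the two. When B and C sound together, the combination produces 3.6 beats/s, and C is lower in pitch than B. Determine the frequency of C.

491.2 Hz

B is below A, so f_B = 502.3 − 7.5 = 494.8 Hz.
C is below B, so f_C = 494.8 − 3.6 = 491.2 Hz.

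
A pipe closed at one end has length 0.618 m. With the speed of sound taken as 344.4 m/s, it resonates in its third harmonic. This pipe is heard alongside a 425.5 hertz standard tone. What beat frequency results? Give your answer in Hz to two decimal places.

Closed pipe (odd harmonics): f_n = n·v/(4L) = 3·344.4/(4·0.618) = 417.9612 Hz.
f_beat = |417.9612 − 425.5| = 7.54 Hz.

7.54 Hz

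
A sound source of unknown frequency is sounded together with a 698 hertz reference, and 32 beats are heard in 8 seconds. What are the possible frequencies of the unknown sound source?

Beat frequency = 32/8 = 4 Hz.
|f − 698| = 4, so f = 698 ± 4.

694 Hz or 702 Hz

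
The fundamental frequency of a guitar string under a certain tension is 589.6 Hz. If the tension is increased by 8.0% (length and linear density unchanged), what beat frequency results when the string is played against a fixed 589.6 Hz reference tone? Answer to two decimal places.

23.13 Hz

For a string, f ∝ √T, so the new frequency is 589.6·√1.080 = 612.7303 Hz.
f_beat = |612.7303 − 589.6| = 23.13 Hz.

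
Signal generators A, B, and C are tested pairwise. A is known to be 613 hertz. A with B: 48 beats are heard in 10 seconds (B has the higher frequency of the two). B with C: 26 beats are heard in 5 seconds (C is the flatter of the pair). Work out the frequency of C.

612.6 Hz

A–B: Beat frequency = 48/10 = 4.8 Hz.
B is above A, so f_B = 613 + 4.8 = 617.8 Hz.
B–C: Beat frequency = 26/5 = 5.2 Hz.
C is below B, so f_C = 617.8 − 5.2 = 612.6 Hz.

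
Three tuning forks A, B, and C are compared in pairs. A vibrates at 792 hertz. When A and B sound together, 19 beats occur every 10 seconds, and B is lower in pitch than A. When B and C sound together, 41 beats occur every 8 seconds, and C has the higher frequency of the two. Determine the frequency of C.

A–B: Beat frequency = 19/10 = 1.9 Hz.
B is below A, so f_B = 792 − 1.9 = 790.1 Hz.
B–C: Beat frequency = 41/8 = 5.125 Hz.
C is above B, so f_C = 790.1 + 5.125 = 795.225 Hz.

795.225 Hz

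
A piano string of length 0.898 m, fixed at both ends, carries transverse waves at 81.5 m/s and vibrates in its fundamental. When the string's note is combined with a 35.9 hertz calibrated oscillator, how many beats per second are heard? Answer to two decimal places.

9.48 Hz

For a string fixed at both ends, f_n = n·v/(2L) = 1·81.5/(2·0.898) = 45.3786 Hz.
f_beat = |45.3786 − 35.9| = 9.48 Hz.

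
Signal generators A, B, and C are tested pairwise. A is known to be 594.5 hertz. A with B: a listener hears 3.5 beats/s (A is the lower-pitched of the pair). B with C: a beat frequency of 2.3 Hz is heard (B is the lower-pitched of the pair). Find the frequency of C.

B is above A, so f_B = 594.5 + 3.5 = 598 Hz.
C is above B, so f_C = 598 + 2.3 = 600.3 Hz.

600.3 Hz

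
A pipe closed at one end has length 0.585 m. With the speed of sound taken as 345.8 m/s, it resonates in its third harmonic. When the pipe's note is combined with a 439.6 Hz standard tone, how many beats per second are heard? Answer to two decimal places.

Closed pipe (odd harmonics): f_n = n·v/(4L) = 3·345.8/(4·0.585) = 443.3333 Hz.
f_beat = |443.3333 − 439.6| = 3.73 Hz.

3.73 Hz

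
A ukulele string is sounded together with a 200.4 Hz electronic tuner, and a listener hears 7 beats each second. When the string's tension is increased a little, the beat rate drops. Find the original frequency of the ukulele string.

193.4 Hz

|f − 200.4| = 7, so the ukulele string was at either 193.4 Hz or 207.4 Hz.
Higher tension means higher frequency; the adjustment raises the ukulele string's frequency.
The beat rate fell, so the adjustment moved the ukulele string toward 200.4 Hz — it must have started below the reference.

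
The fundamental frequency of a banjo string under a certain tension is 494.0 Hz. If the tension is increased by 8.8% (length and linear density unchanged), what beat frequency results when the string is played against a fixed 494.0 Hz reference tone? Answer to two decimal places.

21.28 Hz

For a string, f ∝ √T, so the new frequency is 494.0·√1.088 = 515.2778 Hz.
f_beat = |515.2778 − 494.0| = 21.28 Hz.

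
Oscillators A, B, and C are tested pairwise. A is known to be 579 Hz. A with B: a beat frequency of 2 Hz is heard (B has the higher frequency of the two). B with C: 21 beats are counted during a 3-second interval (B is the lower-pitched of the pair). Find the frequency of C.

B is above A, so f_B = 579 + 2 = 581 Hz.
B–C: Beat frequency = 21/3 = 7 Hz.
C is above B, so f_C = 581 + 7 = 588 Hz.

588 Hz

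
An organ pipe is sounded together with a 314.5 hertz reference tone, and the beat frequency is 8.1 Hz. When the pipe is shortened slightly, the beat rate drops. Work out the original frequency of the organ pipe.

306.4 Hz

|f − 314.5| = 8.1, so the organ pipe was at either 306.4 Hz or 322.6 Hz.
A shorter pipe has a higher fundamental; the adjustment raises the organ pipe's frequency.
The beat rate fell, so the adjustment moved the organ pipe toward 314.5 Hz — it must have started below the reference.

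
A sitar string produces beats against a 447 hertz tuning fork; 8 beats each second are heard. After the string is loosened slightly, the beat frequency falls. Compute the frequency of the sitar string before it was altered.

455 Hz

|f − 447| = 8, so the sitar string was at either 439 Hz or 455 Hz.
Reducing tension lowers a string's frequency; the adjustment lowers the sitar string's frequency.
The beat rate fell, so the adjustment moved the sitar string toward 447 Hz — it must have started above the reference.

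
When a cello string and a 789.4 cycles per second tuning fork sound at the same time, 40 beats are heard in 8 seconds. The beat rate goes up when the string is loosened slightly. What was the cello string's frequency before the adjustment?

Beat frequency = 40/8 = 5 Hz.
|f − 789.4| = 5, so the cello string was at either 784.4 Hz or 794.4 Hz.
Reducing tension lowers a string's frequency; the adjustment lowers the cello string's frequency.
The beat rate rose, so the adjustment moved the cello string further from 789.4 Hz — it was already below the reference.

784.4 Hz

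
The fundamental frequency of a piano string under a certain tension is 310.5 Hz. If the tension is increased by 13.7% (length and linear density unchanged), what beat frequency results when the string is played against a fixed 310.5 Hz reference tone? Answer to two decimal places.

20.59 Hz

For a string, f ∝ √T, so the new frequency is 310.5·√1.137 = 331.0868 Hz.
f_beat = |331.0868 − 310.5| = 20.59 Hz.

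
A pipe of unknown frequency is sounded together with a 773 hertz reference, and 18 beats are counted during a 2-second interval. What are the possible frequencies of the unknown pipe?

764 Hz or 782 Hz

Beat frequency = 18/2 = 9 Hz.
|f − 773| = 9, so f = 773 ± 9.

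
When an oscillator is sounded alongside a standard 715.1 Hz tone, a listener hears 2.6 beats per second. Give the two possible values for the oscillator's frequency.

712.5 Hz or 717.7 Hz

|f − 715.1| = 2.6, so f = 715.1 ± 2.6.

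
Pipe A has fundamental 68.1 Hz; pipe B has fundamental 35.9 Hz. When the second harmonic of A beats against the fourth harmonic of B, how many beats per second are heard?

7.4 Hz

Second harmonic of the first: 2·68.1 = 136.2 Hz.
Fourth harmonic of the second: 4·35.9 = 143.6 Hz.
f_beat = |136.2 − 143.6| = 7.4 Hz.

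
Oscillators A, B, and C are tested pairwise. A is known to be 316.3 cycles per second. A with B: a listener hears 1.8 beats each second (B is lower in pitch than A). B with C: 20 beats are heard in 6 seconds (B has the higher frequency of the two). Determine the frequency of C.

B is below A, so f_B = 316.3 − 1.8 = 314.5 Hz.
B–C: Beat frequency = 20/6 = 3.3333 Hz.
C is below B, so f_C = 314.5 − 3.3333 = 311.1667 Hz.

311.1667 Hz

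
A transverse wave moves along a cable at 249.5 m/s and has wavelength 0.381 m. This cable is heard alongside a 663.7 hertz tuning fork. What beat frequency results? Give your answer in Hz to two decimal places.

8.84 Hz

Source frequency f = v/λ = 249.5/0.381 = 654.8556 Hz.
f_beat = |654.8556 − 663.7| = 8.84 Hz.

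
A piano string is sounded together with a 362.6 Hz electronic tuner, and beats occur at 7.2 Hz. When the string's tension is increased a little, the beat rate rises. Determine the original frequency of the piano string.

369.8 Hz

|f − 362.6| = 7.2, so the piano string was at either 355.4 Hz or 369.8 Hz.
Higher tension means higher frequency; the adjustment raises the piano string's frequency.
The beat rate rose, so the adjustment moved the piano string further from 362.6 Hz — it was already above the reference.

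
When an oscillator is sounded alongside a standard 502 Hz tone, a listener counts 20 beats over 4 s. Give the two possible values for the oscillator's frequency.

497 Hz or 507 Hz

Beat frequency = 20/4 = 5 Hz.
|f − 502| = 5, so f = 502 ± 5.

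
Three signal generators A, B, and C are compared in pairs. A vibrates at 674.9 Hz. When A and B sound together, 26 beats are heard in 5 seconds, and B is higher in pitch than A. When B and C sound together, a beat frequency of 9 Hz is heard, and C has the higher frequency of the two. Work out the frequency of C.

A–B: Beat frequency = 26/5 = 5.2 Hz.
B is above A, so f_B = 674.9 + 5.2 = 680.1 Hz.
C is above B, so f_C = 680.1 + 9 = 689.1 Hz.

689.1 Hz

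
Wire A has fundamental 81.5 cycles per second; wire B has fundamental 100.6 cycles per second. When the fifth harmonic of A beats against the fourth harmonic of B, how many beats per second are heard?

Fifth harmonic of the first: 5·81.5 = 407.5 Hz.
Fourth harmonic of the second: 4·100.6 = 402.4 Hz.
f_beat = |407.5 − 402.4| = 5.1 Hz.

5.1 Hz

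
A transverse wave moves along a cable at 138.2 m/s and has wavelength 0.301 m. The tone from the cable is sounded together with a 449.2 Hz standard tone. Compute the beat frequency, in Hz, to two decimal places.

9.94 Hz

Source frequency f = v/λ = 138.2/0.301 = 459.1362 Hz.
f_beat = |459.1362 − 449.2| = 9.94 Hz.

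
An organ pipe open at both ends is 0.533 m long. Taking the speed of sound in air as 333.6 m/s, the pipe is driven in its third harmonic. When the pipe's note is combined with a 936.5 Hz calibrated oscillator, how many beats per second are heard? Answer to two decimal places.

2.34 Hz

Open pipe: f_n = n·v/(2L) = 3·333.6/(2·0.533) = 938.8368 Hz.
f_beat = |938.8368 − 936.5| = 2.34 Hz.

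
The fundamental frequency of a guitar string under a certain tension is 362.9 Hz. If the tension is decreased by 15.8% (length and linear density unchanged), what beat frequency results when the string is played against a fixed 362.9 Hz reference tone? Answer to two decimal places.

29.90 Hz

For a string, f ∝ √T, so the new frequency is 362.9·√0.842 = 332.9991 Hz.
f_beat = |332.9991 − 362.9| = 29.90 Hz.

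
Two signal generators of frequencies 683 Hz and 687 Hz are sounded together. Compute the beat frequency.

f_beat = |f₁ − f₂|.
|683 − 687| = 4 Hz.

4 Hz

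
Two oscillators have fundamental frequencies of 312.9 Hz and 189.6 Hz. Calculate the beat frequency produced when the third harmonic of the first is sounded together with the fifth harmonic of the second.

Third harmonic of the first: 3·312.9 = 938.7 Hz.
Fifth harmonic of the second: 5·189.6 = 948.0 Hz.
f_beat = |938.7 − 948.0| = 9.3 Hz.

9.3 Hz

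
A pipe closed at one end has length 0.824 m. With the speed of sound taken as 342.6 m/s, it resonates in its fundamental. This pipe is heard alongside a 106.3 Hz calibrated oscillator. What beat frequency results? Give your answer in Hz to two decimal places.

Closed pipe (odd harmonics): f_n = n·v/(4L) = 1·342.6/(4·0.824) = 103.9442 Hz.
f_beat = |103.9442 − 106.3| = 2.36 Hz.

2.36 Hz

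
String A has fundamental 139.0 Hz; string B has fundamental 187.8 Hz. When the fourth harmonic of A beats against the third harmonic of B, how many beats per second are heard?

Fourth harmonic of the first: 4·139.0 = 556.0 Hz.
Third harmonic of the second: 3·187.8 = 563.4 Hz.
f_beat = |556.0 − 563.4| = 7.4 Hz.

7.4 Hz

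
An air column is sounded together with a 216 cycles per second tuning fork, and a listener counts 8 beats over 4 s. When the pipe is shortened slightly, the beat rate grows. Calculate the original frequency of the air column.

218 Hz

Beat frequency = 8/4 = 2 Hz.
|f − 216| = 2, so the air column was at either 214 Hz or 218 Hz.
A shorter pipe has a higher fundamental; the adjustment raises the air column's frequency.
The beat rate rose, so the adjustment moved the air column further from 216 Hz — it was already above the reference.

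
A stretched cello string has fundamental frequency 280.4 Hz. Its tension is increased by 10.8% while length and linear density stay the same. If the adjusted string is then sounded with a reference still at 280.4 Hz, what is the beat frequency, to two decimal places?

For a string, f ∝ √T, so the new frequency is 280.4·√1.108 = 295.1535 Hz.
f_beat = |295.1535 − 280.4| = 14.75 Hz.

14.75 Hz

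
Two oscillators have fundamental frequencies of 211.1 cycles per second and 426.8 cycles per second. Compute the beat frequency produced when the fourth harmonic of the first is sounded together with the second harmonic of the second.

Fourth harmonic of the first: 4·211.1 = 844.4 Hz.
Second harmonic of the second: 2·426.8 = 853.6 Hz.
f_beat = |844.4 − 853.6| = 9.2 Hz.

9.2 Hz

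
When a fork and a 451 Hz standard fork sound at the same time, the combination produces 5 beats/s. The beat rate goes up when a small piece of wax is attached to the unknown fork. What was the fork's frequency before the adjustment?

|f − 451| = 5, so the fork was at either 446 Hz or 456 Hz.
Loading a fork with wax lowers its frequency; the adjustment lowers the fork's frequency.
The beat rate rose, so the adjustment moved the fork further from 451 Hz — it was already below the reference.

446 Hz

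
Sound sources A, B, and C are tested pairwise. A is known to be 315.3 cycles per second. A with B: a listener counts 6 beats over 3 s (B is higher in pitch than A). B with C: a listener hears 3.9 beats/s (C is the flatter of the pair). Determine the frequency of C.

313.4 Hz

A–B: Beat frequency = 6/3 = 2 Hz.
B is above A, so f_B = 315.3 + 2 = 317.3 Hz.
C is below B, so f_C = 317.3 − 3.9 = 313.4 Hz.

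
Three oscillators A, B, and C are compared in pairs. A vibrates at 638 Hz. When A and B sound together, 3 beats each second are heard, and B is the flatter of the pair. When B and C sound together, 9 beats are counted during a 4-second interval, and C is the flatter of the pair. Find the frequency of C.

B is below A, so f_B = 638 − 3 = 635 Hz.
B–C: Beat frequency = 9/4 = 2.25 Hz.
C is below B, so f_C = 635 − 2.25 = 632.75 Hz.

632.75 Hz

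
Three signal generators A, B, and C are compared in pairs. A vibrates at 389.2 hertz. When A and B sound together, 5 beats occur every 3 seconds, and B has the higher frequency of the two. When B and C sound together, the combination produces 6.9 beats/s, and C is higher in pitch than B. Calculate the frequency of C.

A–B: Beat frequency = 5/3 = 1.6667 Hz.
B is above A, so f_B = 389.2 + 1.6667 = 390.8667 Hz.
C is above B, so f_C = 390.8667 + 6.9 = 397.7667 Hz.

397.7667 Hz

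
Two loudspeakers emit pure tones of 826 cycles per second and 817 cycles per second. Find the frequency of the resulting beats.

Beats arise from superposition of two nearby frequencies; the beat rate is |f₁ − f₂|.
|826 − 817| = 9 Hz.

9 Hz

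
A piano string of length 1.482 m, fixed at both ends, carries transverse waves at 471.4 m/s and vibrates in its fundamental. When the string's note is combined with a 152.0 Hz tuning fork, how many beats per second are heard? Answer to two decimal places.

7.04 Hz

For a string fixed at both ends, f_n = n·v/(2L) = 1·471.4/(2·1.482) = 159.0418 Hz.
f_beat = |159.0418 − 152.0| = 7.04 Hz.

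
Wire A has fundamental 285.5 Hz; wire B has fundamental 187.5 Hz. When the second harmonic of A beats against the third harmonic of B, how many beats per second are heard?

Second harmonic of the first: 2·285.5 = 571.0 Hz.
Third harmonic of the second: 3·187.5 = 562.5 Hz.
f_beat = |571.0 − 562.5| = 8.5 Hz.

8.5 Hz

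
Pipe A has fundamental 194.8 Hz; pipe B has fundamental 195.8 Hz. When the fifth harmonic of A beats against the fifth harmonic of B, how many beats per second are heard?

5.0 Hz

Fifth harmonic of the first: 5·194.8 = 974.0 Hz.
Fifth harmonic of the second: 5·195.8 = 979.0 Hz.
f_beat = |974.0 − 979.0| = 5.0 Hz.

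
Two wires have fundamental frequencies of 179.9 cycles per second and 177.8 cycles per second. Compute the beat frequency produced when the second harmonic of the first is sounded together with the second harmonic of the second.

4.2 Hz

Second harmonic of the first: 2·179.9 = 359.8 Hz.
Second harmonic of the second: 2·177.8 = 355.6 Hz.
f_beat = |359.8 − 355.6| = 4.2 Hz.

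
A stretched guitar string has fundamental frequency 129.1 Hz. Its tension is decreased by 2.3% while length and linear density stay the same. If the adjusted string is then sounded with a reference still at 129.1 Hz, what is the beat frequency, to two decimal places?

For a string, f ∝ √T, so the new frequency is 129.1·√0.977 = 127.6067 Hz.
f_beat = |127.6067 − 129.1| = 1.49 Hz.

1.49 Hz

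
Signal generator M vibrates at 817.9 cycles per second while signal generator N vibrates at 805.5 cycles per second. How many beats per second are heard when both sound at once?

12.4 Hz

Beats arise from superposition of two nearby frequencies; the beat rate is |f₁ − f₂|.
|817.9 − 805.5| = 12.4 Hz.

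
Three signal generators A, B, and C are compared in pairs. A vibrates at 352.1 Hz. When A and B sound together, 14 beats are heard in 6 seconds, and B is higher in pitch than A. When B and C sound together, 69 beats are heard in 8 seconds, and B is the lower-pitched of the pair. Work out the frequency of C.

A–B: Beat frequency = 14/6 = 2.3333 Hz.
B is above A, so f_B = 352.1 + 2.3333 = 354.4333 Hz.
B–C: Beat frequency = 69/8 = 8.625 Hz.
C is above B, so f_C = 354.4333 + 8.625 = 363.0583 Hz.

363.0583 Hz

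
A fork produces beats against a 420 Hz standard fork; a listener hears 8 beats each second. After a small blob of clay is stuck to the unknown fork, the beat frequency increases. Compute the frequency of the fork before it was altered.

|f − 420| = 8, so the fork was at either 412 Hz or 428 Hz.
Adding mass to a fork lowers its frequency; the adjustment lowers the fork's frequency.
The beat rate rose, so the adjustment moved the fork further from 420 Hz — it was already below the reference.

412 Hz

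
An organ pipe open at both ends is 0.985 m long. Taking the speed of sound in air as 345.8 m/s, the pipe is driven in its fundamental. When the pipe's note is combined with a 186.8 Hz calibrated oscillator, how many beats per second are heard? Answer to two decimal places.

11.27 Hz

Open pipe: f_n = n·v/(2L) = 1·345.8/(2·0.985) = 175.5330 Hz.
f_beat = |175.5330 − 186.8| = 11.27 Hz.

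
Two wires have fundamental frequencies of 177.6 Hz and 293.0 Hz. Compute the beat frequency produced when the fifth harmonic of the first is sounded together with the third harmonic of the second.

9.0 Hz

Fifth harmonic of the first: 5·177.6 = 888.0 Hz.
Third harmonic of the second: 3·293.0 = 879.0 Hz.
f_beat = |888.0 − 879.0| = 9.0 Hz.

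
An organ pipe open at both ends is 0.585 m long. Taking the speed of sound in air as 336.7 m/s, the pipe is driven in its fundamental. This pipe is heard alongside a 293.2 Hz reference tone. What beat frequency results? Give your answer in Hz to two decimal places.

Open pipe: f_n = n·v/(2L) = 1·336.7/(2·0.585) = 287.7778 Hz.
f_beat = |287.7778 − 293.2| = 5.42 Hz.

5.42 Hz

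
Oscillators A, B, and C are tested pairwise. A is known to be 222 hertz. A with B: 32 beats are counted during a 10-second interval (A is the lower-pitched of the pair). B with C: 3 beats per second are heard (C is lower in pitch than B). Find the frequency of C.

222.2 Hz

A–B: Beat frequency = 32/10 = 3.2 Hz.
B is above A, so f_B = 222 + 3.2 = 225.2 Hz.
C is below B, so f_C = 225.2 − 3 = 222.2 Hz.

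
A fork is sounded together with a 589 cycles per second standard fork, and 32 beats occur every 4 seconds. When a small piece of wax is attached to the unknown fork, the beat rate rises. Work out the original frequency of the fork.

Beat frequency = 32/4 = 8 Hz.
|f − 589| = 8, so the fork was at either 581 Hz or 597 Hz.
Loading a fork with wax lowers its frequency; the adjustment lowers the fork's frequency.
The beat rate rose, so the adjustment moved the fork further from 589 Hz — it was already below the reference.

581 Hz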